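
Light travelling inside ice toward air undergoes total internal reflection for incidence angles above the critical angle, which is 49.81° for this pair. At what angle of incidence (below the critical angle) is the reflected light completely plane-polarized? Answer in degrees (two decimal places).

At the critical angle sin θ_c = n₂/n₁, giving n₂/n₁ = sin 49.81° = 0.7639.
Then tan θ_B = n₂/n₁ = 0.7639, so θ_B = arctan 0.7639 = 37.38°.

θ_B ≈ 37.38°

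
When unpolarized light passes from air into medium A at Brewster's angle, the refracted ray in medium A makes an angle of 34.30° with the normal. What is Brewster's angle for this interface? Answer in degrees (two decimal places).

Brewster's condition makes the reflected and refracted beams perpendicular: θ_B + θ_t = 90°.
So θ_B = 90° − θ_t = 90° − 34.30° = 55.70°.

θ_B ≈ 55.70°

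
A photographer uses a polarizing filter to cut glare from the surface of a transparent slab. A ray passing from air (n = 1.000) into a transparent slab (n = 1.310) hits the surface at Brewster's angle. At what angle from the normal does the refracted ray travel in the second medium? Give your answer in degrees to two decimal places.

First find Brewster's angle: tan θ_B = 1.310/1.000 = 1.3100, giving θ_B = 52.64°.
Since θ_B + θ_t = 90° at Brewster incidence, θ_t = 90° − 52.64° = 37.36°.

θ_t ≈ 37.36°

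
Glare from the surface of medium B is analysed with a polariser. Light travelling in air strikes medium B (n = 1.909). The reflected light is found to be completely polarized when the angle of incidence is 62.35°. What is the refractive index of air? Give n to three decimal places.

Brewster's law: tan θ_B = n₂/n₁ (light incident in air, refracted into medium B).
n₁ = n₂ / tan θ_B = 1.909 / tan 62.35° = 1.000.

n ≈ 1.000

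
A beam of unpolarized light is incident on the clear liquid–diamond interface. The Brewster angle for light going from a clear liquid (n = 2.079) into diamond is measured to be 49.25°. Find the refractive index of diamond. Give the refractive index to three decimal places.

n ≈ 2.413

Brewster's law: tan θ_B = n₂/n₁ (light incident in a clear liquid, refracted into diamond).
n₂ = n₁ tan θ_B = 2.079 × tan 49.25° = 2.413.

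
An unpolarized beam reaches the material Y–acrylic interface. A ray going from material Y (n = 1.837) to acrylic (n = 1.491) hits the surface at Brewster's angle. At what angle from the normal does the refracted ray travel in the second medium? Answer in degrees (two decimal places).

θ_t ≈ 50.94°

θ_B = arctan(n₂/n₁) = arctan(1.491/1.837) = 39.06°.
At Brewster's angle the reflected and refracted rays are perpendicular, so θ_t = 90° − θ_B = 90° − 39.06° = 50.94°.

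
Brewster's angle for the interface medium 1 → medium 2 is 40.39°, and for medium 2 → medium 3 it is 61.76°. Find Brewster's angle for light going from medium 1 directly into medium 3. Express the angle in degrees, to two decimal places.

θ_B ≈ 57.74°

Each Brewster angle gives a ratio: n₂/n₁ = tan 40.39° = 0.8508, n₃/n₂ = tan 61.76° = 1.8619.
Multiplying, n₃/n₁ = 0.8508 × 1.8619 = 1.5840, and θ_B(1→3) = arctan 1.5840 = 57.74°.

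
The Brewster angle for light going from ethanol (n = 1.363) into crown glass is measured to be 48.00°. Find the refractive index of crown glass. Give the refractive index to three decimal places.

Full polarization of the reflected beam means tan θ_B = n₂/n₁, where n₁ is the incident medium (ethanol).
n₂ = n₁ tan θ_B = 1.363 × tan 48.00° = 1.514.

n ≈ 1.514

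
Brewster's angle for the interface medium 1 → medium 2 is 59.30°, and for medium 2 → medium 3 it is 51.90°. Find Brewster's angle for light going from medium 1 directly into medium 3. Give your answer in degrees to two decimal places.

θ_B ≈ 65.03°

tan θ_B(1→2) = n₂/n₁ = tan 59.30° = 1.6842.
tan θ_B(2→3) = n₃/n₂ = tan 51.90° = 1.2753.
So n₃/n₁ = (n₂/n₁)(n₃/n₂) = 1.6842 × 1.2753 = 2.1479.
θ_B(1→3) = arctan(2.1479) = 65.03°.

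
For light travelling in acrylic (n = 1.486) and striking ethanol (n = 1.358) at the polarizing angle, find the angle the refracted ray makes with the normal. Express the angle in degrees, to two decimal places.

θ_t ≈ 47.58°

tan θ_B = n₂/n₁ = 1.358/1.486 = 0.9139, so θ_B = 42.42°.
At Brewster's angle the reflected and refracted rays are perpendicular, so θ_t = 90° − θ_B = 90° − 42.42° = 47.58°.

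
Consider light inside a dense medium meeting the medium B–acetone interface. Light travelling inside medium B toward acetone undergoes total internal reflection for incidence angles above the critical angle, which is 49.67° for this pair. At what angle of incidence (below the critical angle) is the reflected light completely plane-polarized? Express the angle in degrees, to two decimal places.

n₂/n₁ = sin θ_c = sin 49.67° = 0.7623.
tan θ_B equals the same ratio, so θ_B = arctan(0.7623) = 37.32°.

θ_B ≈ 37.32°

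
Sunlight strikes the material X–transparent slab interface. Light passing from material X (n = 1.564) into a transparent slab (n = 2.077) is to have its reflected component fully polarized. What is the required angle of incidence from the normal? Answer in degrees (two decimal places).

The reflected p-component vanishes when tan θ_B = n₂/n₁.
Brewster's condition: tan θ_B = n₂/n₁ = 2.077/1.564 = 1.3280.
So θ_B = arctan 1.3280 = 53.02°.

θ_B ≈ 53.02°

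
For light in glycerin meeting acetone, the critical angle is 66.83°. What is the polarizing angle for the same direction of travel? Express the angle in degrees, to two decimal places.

θ_B ≈ 42.59°

At the critical angle sin θ_c = n₂/n₁, giving n₂/n₁ = sin 66.83° = 0.9193.
Then tan θ_B = n₂/n₁ = 0.9193, so θ_B = arctan 0.9193 = 42.59°.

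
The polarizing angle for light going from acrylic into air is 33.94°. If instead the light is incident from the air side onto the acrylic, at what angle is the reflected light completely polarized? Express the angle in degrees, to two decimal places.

θ_B' ≈ 56.06°

Reversing the direction swaps n₁ and n₂, so tan θ_B' = 1/tan θ_B and θ_B' = 90° − θ_B.
Hence θ_B' = 90° − 33.94° = 56.06°.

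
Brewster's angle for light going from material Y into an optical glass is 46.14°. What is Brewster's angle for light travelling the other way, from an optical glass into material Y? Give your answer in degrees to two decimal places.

θ_B' ≈ 43.86°

tan θ_B' = n₁/n₂ = 1/tan θ_B, so θ_B' = 90° − θ_B.
θ_B' = 90° − 46.14° = 43.86°.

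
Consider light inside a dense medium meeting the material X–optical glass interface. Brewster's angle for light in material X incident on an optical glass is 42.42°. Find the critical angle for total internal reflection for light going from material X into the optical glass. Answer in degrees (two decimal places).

θ_c ≈ 66.03°

n₂/n₁ = tan 42.42° = 0.9138; the critical angle satisfies sin θ_c = n₂/n₁.
θ_c = arcsin(0.9138) = 66.03°.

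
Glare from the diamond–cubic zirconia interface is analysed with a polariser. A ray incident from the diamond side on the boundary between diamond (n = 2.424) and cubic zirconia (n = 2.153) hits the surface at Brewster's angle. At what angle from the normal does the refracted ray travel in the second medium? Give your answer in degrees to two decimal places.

θ_t ≈ 48.39°

tan θ_B = n₂/n₁ = 2.153/2.424 = 0.8882, so θ_B = 41.61°.
At Brewster's angle the reflected and refracted rays are perpendicular, so θ_t = 90° − θ_B = 90° − 41.61° = 48.39°.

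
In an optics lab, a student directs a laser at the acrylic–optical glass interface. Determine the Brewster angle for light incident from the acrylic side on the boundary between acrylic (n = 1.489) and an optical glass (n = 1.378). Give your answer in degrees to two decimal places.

tan θ_B = n₂/n₁ = 1.378/1.489 = 0.9255.
θ_B = arctan(0.9255) = 42.78°.

θ_B ≈ 42.78°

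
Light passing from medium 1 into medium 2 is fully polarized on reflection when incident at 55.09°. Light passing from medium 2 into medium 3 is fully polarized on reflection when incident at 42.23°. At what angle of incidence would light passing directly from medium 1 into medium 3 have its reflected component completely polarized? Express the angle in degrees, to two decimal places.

θ_B ≈ 52.45°

Each Brewster angle gives a ratio: n₂/n₁ = tan 55.09° = 1.4329, n₃/n₂ = tan 42.23° = 0.9077.
So n₃/n₁ = (n₂/n₁)(n₃/n₂) = 1.4329 × 0.9077 = 1.3007.
θ_B(1→3) = arctan(1.3007) = 52.45°.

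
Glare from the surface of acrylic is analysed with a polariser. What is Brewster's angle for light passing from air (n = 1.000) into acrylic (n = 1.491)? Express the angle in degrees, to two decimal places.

Brewster's condition: tan θ_B = n₂/n₁ = 1.491/1.000 = 1.4910.
θ_B = arctan(1.4910) = 56.15°.

θ_B ≈ 56.15°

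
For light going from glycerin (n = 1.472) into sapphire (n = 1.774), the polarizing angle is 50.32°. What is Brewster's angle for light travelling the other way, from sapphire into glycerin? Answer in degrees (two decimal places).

tan θ_B' = n₁/n₂ = 1/tan θ_B, so θ_B' = 90° − θ_B.
θ_B' = 90° − 50.32° = 39.68°.

θ_B' ≈ 39.68°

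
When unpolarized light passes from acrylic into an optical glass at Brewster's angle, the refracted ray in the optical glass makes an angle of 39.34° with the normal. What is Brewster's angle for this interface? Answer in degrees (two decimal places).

θ_B ≈ 50.66°

Since the reflected and refracted rays are at right angles at the polarizing angle, θ_B + θ_t = 90°.
So θ_B = 90° − θ_t = 90° − 39.34° = 50.66°.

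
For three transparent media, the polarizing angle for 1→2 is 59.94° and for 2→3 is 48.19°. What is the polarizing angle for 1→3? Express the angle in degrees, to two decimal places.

θ_B ≈ 62.63°

tan θ_B(1→2) = n₂/n₁ = tan 59.94° = 1.7279.
tan θ_B(2→3) = n₃/n₂ = tan 48.19° = 1.1180.
n₃/n₁ = 1.9318. Then tan θ_B(1→3) = n₃/n₁, so θ_B(1→3) = arctan(1.9318) = 62.63°.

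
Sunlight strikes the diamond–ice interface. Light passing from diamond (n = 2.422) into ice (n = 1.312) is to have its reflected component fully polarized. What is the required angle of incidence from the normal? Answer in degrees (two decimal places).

tan θ_B = n₂/n₁ = 1.312/2.422 = 0.5417.
So θ_B = arctan 0.5417 = 28.44°.

θ_B ≈ 28.44°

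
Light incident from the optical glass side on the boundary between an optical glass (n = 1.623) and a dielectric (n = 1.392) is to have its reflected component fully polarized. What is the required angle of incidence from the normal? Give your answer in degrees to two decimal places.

tan θ_B = n₂/n₁ = 1.392/1.623 = 0.8577.
θ_B = arctan(0.8577) = 40.62°.

θ_B ≈ 40.62°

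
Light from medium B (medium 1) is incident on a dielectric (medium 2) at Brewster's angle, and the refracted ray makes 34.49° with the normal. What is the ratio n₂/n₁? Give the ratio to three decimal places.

n₂/n₁ ≈ 1.456

θ_B + θ_t = 90°, so θ_B = 90° − 34.49° = 55.51°.
Then n₂/n₁ = tan θ_B = tan 55.51° = 1.456.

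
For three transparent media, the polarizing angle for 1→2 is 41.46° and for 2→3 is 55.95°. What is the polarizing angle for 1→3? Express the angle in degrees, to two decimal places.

θ_B ≈ 52.59°

Each Brewster angle gives a ratio: n₂/n₁ = tan 41.46° = 0.8835, n₃/n₂ = tan 55.95° = 1.4798.
n₃/n₁ = 1.3074. Then tan θ_B(1→3) = n₃/n₁, so θ_B(1→3) = arctan(1.3074) = 52.59°.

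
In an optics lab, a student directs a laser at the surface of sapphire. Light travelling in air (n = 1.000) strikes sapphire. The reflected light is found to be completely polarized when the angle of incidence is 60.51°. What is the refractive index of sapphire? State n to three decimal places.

n ≈ 1.768

At the Brewster angle, tan θ_B = n₂/n₁ with n₁ on the incident side (air) and n₂ on the transmitted side (sapphire).
n₂ = n₁ tan θ_B = 1.000 × tan 60.51° = 1.768.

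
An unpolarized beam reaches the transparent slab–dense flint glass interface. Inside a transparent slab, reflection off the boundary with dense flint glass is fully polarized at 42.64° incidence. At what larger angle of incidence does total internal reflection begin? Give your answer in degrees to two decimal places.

n₂/n₁ = tan 42.64° = 0.9208; the critical angle satisfies sin θ_c = n₂/n₁.
θ_c = arcsin(0.9208) = 67.05°.

θ_c ≈ 67.05°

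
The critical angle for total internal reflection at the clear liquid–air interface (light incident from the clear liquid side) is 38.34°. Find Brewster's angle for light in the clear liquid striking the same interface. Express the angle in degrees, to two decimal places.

sin θ_c = n₂/n₁, so n₂/n₁ = sin 38.34° = 0.6203.
Brewster: tan θ_B = n₂/n₁ = 0.6203.
θ_B = arctan(0.6203) = 31.81°.

θ_B ≈ 31.81°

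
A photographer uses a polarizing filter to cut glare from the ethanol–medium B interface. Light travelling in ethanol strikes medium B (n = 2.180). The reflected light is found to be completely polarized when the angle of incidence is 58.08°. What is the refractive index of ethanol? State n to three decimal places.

n ≈ 1.358

Full polarization of the reflected beam means tan θ_B = n₂/n₁, where n₁ is the incident medium (ethanol).
n₁ = n₂ / tan θ_B = 2.180 / tan 58.08° = 1.358.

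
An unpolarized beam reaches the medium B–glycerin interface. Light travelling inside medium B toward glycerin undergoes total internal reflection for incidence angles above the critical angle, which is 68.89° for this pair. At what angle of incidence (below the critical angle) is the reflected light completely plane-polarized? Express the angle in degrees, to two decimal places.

θ_B ≈ 43.01°

At the critical angle sin θ_c = n₂/n₁, giving n₂/n₁ = sin 68.89° = 0.9329.
Then tan θ_B = n₂/n₁ = 0.9329, so θ_B = arctan 0.9329 = 43.01°.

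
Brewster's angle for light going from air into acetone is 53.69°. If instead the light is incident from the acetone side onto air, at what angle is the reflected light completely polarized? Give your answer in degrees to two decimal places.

θ_B' ≈ 36.31°

tan θ_B' = n₁/n₂ = 1/tan θ_B, so θ_B' = 90° − θ_B.
θ_B' = 90° − 53.69° = 36.31°.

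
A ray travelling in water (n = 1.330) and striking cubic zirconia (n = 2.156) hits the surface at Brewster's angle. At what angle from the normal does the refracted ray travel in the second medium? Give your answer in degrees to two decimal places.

First find Brewster's angle: tan θ_B = 2.156/1.330 = 1.6211, giving θ_B = 58.33°.
At Brewster's angle the reflected and refracted rays are perpendicular, so θ_t = 90° − θ_B = 90° − 58.33° = 31.67°.

θ_t ≈ 31.67°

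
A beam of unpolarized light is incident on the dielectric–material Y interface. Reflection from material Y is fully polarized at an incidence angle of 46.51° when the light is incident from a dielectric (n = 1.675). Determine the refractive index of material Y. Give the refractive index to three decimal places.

At the polarizing angle, tan θ_B = n₂/n₁ with n₁ on the incident side (a dielectric) and n₂ on the transmitted side (material Y).
n₂ = n₁ tan θ_B = 1.675 × tan 46.51° = 1.766.

n ≈ 1.766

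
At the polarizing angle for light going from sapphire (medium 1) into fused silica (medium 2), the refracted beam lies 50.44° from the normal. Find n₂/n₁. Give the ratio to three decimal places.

n₂/n₁ ≈ 0.826

At Brewster incidence θ_B = 90° − θ_t = 90° − 50.44° = 39.56°.
tan θ_B = n₂/n₁, so n₂/n₁ = tan 39.56° = 0.826.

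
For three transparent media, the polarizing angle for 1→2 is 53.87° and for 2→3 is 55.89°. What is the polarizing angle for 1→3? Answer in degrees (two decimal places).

θ_B ≈ 63.69°

n₂/n₁ = tan 53.87° = 1.3698 and n₃/n₂ = tan 55.89° = 1.4764.
So n₃/n₁ = (n₂/n₁)(n₃/n₂) = 1.3698 × 1.4764 = 2.0225.
θ_B(1→3) = arctan(2.0225) = 63.69°.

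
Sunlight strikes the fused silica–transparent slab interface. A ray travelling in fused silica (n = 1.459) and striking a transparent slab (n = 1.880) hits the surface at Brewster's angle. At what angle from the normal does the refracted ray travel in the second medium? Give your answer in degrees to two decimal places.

First find Brewster's angle: tan θ_B = 1.880/1.459 = 1.2886, giving θ_B = 52.19°.
Since θ_B + θ_t = 90° at Brewster incidence, θ_t = 90° − 52.19° = 37.81°.

θ_t ≈ 37.81°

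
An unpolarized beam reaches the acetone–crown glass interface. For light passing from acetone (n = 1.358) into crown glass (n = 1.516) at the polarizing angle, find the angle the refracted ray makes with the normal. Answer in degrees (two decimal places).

θ_t ≈ 41.85°

tan θ_B = n₂/n₁ = 1.516/1.358 = 1.1163, so θ_B = 48.15°.
The refracted ray is perpendicular to the reflected ray, so θ_t = 90° − θ_B = 41.85°.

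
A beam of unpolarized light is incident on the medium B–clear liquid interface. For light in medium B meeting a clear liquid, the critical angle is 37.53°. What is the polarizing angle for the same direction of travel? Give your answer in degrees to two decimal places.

n₂/n₁ = sin θ_c = sin 37.53° = 0.6092.
tan θ_B equals the same ratio, so θ_B = arctan(0.6092) = 31.35°.

θ_B ≈ 31.35°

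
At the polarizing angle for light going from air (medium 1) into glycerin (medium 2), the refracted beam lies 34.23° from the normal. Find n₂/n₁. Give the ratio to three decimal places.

θ_B + θ_t = 90°, so θ_B = 90° − 34.23° = 55.77°.
Then n₂/n₁ = tan θ_B = tan 55.77° = 1.470.

n₂/n₁ ≈ 1.470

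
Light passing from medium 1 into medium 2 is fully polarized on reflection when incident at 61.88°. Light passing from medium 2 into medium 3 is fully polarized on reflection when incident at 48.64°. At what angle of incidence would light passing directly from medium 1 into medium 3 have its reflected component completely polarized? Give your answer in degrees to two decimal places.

tan θ_B(1→2) = n₂/n₁ = tan 61.88° = 1.8713.
tan θ_B(2→3) = n₃/n₂ = tan 48.64° = 1.1359.
So n₃/n₁ = (n₂/n₁)(n₃/n₂) = 1.8713 × 1.1359 = 2.1255.
θ_B(1→3) = arctan(2.1255) = 64.80°.

θ_B ≈ 64.80°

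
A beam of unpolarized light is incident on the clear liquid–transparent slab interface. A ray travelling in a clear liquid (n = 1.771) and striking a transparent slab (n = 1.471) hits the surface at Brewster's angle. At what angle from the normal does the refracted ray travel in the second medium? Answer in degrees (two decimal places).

θ_B = arctan(n₂/n₁) = arctan(1.471/1.771) = 39.71°.
At Brewster's angle the reflected and refracted rays are perpendicular, so θ_t = 90° − θ_B = 90° − 39.71° = 50.29°.

θ_t ≈ 50.29°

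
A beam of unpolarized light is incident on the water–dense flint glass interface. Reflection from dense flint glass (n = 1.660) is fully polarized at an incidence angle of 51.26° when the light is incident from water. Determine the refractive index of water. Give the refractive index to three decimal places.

At Brewster's angle, tan θ_B = n₂/n₁ with n₁ on the incident side (water) and n₂ on the transmitted side (dense flint glass).
n₁ = n₂ / tan θ_B = 1.660 / tan 51.26° = 1.332.

n ≈ 1.332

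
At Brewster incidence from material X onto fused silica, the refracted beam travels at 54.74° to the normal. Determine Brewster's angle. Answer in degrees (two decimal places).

At Brewster's angle the reflected and refracted rays are perpendicular, so θ_B + θ_t = 90°.
So θ_B = 90° − θ_t = 90° − 54.74° = 35.26°.

θ_B ≈ 35.26°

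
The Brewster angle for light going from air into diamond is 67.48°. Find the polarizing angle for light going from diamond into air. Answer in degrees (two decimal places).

The two Brewster angles are complementary: θ_B' = 90° − θ_B = 90° − 67.48° = 22.52°.

θ_B' ≈ 22.52°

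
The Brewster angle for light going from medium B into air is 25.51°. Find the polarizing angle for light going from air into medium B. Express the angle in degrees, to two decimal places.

θ_B' ≈ 64.49°

tan θ_B' = n₁/n₂ = 1/tan θ_B, so θ_B' = 90° − θ_B.
θ_B' = 90° − 25.51° = 64.49°.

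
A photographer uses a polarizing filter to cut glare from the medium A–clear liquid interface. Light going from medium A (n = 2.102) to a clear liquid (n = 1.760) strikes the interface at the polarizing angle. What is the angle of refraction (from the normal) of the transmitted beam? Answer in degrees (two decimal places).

θ_B = arctan(n₂/n₁) = arctan(1.760/2.102) = 39.94°.
At Brewster's angle the reflected and refracted rays are perpendicular, so θ_t = 90° − θ_B = 90° − 39.94° = 50.06°.

θ_t ≈ 50.06°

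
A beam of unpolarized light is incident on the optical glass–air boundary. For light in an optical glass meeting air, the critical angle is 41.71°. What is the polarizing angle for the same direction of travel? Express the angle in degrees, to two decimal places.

θ_B ≈ 33.64°

At the critical angle sin θ_c = n₂/n₁, giving n₂/n₁ = sin 41.71° = 0.6654.
Then tan θ_B = n₂/n₁ = 0.6654, so θ_B = arctan 0.6654 = 33.64°.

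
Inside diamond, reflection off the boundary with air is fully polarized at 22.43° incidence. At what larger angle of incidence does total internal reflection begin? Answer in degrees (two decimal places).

θ_c ≈ 24.38°

n₂/n₁ = tan 22.43° = 0.4128; the critical angle satisfies sin θ_c = n₂/n₁.
θ_c = arcsin(0.4128) = 24.38°.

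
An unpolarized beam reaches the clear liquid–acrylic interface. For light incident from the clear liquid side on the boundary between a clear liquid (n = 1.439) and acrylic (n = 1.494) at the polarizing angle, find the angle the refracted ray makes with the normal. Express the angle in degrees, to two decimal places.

θ_t ≈ 43.93°

tan θ_B = n₂/n₁ = 1.494/1.439 = 1.0382, so θ_B = 46.07°.
At Brewster's angle the reflected and refracted rays are perpendicular, so θ_t = 90° − θ_B = 90° − 46.07° = 43.93°.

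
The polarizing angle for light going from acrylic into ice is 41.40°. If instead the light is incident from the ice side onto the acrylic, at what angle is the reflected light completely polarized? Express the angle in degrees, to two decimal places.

Reversing the direction swaps n₁ and n₂, so tan θ_B' = 1/tan θ_B and θ_B' = 90° − θ_B.
Hence θ_B' = 90° − 41.40° = 48.60°.

θ_B' ≈ 48.60°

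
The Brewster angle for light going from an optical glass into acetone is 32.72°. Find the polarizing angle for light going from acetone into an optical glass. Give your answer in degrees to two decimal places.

Reversing the direction swaps n₁ and n₂, so tan θ_B' = 1/tan θ_B and θ_B' = 90° − θ_B.
Hence θ_B' = 90° − 32.72° = 57.28°.

θ_B' ≈ 57.28°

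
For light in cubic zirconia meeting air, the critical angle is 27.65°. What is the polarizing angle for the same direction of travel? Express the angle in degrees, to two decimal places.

θ_B ≈ 24.89°

At the critical angle sin θ_c = n₂/n₁, giving n₂/n₁ = sin 27.65° = 0.4641.
Then tan θ_B = n₂/n₁ = 0.4641, so θ_B = arctan 0.4641 = 24.89°.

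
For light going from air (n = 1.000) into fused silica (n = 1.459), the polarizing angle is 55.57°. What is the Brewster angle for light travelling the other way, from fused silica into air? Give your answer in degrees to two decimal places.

θ_B' ≈ 34.43°

The two Brewster angles are complementary: θ_B' = 90° − θ_B = 90° − 55.57° = 34.43°.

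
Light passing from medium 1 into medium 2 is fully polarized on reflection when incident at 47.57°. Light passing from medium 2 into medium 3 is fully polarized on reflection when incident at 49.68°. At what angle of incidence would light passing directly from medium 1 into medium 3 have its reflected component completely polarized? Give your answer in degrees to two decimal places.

θ_B ≈ 52.20°

Each Brewster angle gives a ratio: n₂/n₁ = tan 47.57° = 1.0940, n₃/n₂ = tan 49.68° = 1.1783.
Multiplying, n₃/n₁ = 1.0940 × 1.1783 = 1.2891, and θ_B(1→3) = arctan 1.2891 = 52.20°.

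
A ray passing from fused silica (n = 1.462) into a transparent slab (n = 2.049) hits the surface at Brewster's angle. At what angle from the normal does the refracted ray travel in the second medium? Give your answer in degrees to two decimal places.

θ_B = arctan(n₂/n₁) = arctan(2.049/1.462) = 54.49°.
Since θ_B + θ_t = 90° at Brewster incidence, θ_t = 90° − 54.49° = 35.51°.

θ_t ≈ 35.51°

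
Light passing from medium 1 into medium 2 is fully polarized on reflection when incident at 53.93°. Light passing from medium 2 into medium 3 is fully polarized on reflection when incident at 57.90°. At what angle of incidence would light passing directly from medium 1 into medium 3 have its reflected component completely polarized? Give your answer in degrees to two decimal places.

θ_B ≈ 65.44°

n₂/n₁ = tan 53.93° = 1.3729 and n₃/n₂ = tan 57.90° = 1.5941.
n₃/n₁ = 2.1885. Then tan θ_B(1→3) = n₃/n₁, so θ_B(1→3) = arctan(2.1885) = 65.44°.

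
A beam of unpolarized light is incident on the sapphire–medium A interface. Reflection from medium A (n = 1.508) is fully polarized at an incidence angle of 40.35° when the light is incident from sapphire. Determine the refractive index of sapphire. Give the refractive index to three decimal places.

At the Brewster angle, tan θ_B = n₂/n₁ with n₁ on the incident side (sapphire) and n₂ on the transmitted side (medium A).
n₁ = n₂ / tan θ_B = 1.508 / tan 40.35° = 1.775.

n ≈ 1.775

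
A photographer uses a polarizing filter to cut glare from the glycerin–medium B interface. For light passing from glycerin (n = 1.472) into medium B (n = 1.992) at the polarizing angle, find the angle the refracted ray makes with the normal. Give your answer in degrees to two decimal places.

θ_t ≈ 36.46°

θ_B = arctan(n₂/n₁) = arctan(1.992/1.472) = 53.54°.
The refracted ray is perpendicular to the reflected ray, so θ_t = 90° − θ_B = 36.46°.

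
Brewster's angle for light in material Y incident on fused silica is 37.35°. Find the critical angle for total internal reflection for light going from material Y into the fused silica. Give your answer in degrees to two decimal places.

θ_c ≈ 49.74°

From Brewster, n₂/n₁ = tan θ_B = tan 37.35° = 0.7632.
Then sin θ_c = n₂/n₁ = 0.7632, so θ_c = arcsin 0.7632 = 49.74°.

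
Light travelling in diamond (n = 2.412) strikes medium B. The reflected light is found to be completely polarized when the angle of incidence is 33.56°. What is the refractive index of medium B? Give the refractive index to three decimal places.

n ≈ 1.600

Brewster's law: tan θ_B = n₂/n₁ (light incident in diamond, refracted into medium B).
n₂ = n₁ tan θ_B = 2.412 × tan 33.56° = 1.600.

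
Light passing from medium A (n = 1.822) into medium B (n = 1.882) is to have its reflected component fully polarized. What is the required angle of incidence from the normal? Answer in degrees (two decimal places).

θ_B ≈ 45.93°

At Brewster's angle the reflected and refracted rays are perpendicular, which with Snell's law gives tan θ_B = n₂/n₁.
Here n₂/n₁ = 1.882/1.822 = 1.0329, and Brewster's law gives tan θ_B = n₂/n₁. Taking the arctangent, θ_B = 45.93°.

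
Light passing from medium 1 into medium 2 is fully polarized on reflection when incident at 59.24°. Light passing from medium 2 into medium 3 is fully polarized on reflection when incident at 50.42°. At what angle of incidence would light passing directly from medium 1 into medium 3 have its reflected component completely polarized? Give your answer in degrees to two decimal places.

θ_B ≈ 63.80°

tan θ_B(1→2) = n₂/n₁ = tan 59.24° = 1.6802.
tan θ_B(2→3) = n₃/n₂ = tan 50.42° = 1.2097.
Multiplying, n₃/n₁ = 1.6802 × 1.2097 = 2.0324, and θ_B(1→3) = arctan 2.0324 = 63.80°.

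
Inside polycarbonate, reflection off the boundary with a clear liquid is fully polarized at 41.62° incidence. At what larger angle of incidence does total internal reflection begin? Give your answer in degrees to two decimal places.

θ_c ≈ 62.68°

From Brewster, n₂/n₁ = tan θ_B = tan 41.62° = 0.8885.
Then sin θ_c = n₂/n₁ = 0.8885, so θ_c = arcsin 0.8885 = 62.68°.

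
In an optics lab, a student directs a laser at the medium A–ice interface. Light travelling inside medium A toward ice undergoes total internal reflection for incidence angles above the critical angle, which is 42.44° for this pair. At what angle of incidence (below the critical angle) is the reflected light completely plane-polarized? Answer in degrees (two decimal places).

θ_B ≈ 34.01°

n₂/n₁ = sin θ_c = sin 42.44° = 0.6748.
tan θ_B equals the same ratio, so θ_B = arctan(0.6748) = 34.01°.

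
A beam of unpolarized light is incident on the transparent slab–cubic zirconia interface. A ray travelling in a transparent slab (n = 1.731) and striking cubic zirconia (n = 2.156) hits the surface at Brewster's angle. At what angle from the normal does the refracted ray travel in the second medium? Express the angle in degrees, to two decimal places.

θ_t ≈ 38.76°

tan θ_B = n₂/n₁ = 2.156/1.731 = 1.2455, so θ_B = 51.24°.
At Brewster's angle the reflected and refracted rays are perpendicular, so θ_t = 90° − θ_B = 90° − 51.24° = 38.76°.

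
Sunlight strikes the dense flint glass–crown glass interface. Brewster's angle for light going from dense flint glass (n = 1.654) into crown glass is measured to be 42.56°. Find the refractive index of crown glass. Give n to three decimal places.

n ≈ 1.519

At Brewster's angle, tan θ_B = n₂/n₁ with n₁ on the incident side (dense flint glass) and n₂ on the transmitted side (crown glass).
n₂ = n₁ tan θ_B = 1.654 × tan 42.56° = 1.519.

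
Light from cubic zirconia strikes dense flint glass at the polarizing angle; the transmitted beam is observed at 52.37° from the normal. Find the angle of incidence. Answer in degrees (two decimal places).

Since the reflected and refracted rays are at right angles at the polarizing angle, θ_B + θ_t = 90°.
So θ_B = 90° − θ_t = 90° − 52.37° = 37.63°.

θ_B ≈ 37.63°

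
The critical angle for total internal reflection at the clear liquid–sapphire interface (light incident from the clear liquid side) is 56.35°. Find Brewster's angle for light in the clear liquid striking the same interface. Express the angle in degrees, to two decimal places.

θ_B ≈ 39.78°

sin θ_c = n₂/n₁, so n₂/n₁ = sin 56.35° = 0.8324.
Brewster: tan θ_B = n₂/n₁ = 0.8324.
θ_B = arctan(0.8324) = 39.78°.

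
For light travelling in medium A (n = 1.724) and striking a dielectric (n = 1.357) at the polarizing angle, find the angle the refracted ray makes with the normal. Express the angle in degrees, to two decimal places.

θ_t ≈ 51.79°

First find Brewster's angle: tan θ_B = 1.357/1.724 = 0.7871, giving θ_B = 38.21°.
At Brewster's angle the reflected and refracted rays are perpendicular, so θ_t = 90° − θ_B = 90° − 38.21° = 51.79°.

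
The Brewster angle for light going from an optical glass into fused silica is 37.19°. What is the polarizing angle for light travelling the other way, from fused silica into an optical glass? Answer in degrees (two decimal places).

θ_B' ≈ 52.81°

Reversing the direction swaps n₁ and n₂, so tan θ_B' = 1/tan θ_B and θ_B' = 90° − θ_B.
Hence θ_B' = 90° − 37.19° = 52.81°.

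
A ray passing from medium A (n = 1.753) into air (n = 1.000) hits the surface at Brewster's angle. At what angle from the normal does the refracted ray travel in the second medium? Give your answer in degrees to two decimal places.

θ_t ≈ 60.30°

tan θ_B = n₂/n₁ = 1.000/1.753 = 0.5705, so θ_B = 29.70°.
The refracted ray is perpendicular to the reflected ray, so θ_t = 90° − θ_B = 60.30°.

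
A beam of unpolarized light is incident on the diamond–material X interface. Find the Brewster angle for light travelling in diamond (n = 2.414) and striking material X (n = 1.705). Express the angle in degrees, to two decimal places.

At Brewster's angle the reflected and refracted rays are perpendicular, which with Snell's law gives tan θ_B = n₂/n₁.
Here n₂/n₁ = 1.705/2.414 = 0.7063, and Brewster's law gives tan θ_B = n₂/n₁. Taking the arctangent, θ_B = 35.23°.

θ_B ≈ 35.23°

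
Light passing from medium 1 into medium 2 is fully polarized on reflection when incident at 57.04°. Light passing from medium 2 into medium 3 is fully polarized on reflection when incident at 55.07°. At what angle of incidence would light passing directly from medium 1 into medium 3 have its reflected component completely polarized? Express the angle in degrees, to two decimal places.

θ_B ≈ 65.64°

Each Brewster angle gives a ratio: n₂/n₁ = tan 57.04° = 1.5422, n₃/n₂ = tan 55.07° = 1.4319.
Multiplying, n₃/n₁ = 1.5422 × 1.4319 = 2.2083, and θ_B(1→3) = arctan 2.2083 = 65.64°.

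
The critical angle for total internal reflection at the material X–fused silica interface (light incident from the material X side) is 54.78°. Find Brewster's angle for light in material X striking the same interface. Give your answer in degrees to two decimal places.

θ_B ≈ 39.25°

sin θ_c = n₂/n₁, so n₂/n₁ = sin 54.78° = 0.8169.
Brewster: tan θ_B = n₂/n₁ = 0.8169.
θ_B = arctan(0.8169) = 39.25°.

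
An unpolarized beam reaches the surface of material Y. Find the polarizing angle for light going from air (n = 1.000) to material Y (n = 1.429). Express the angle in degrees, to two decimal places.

The reflected p-component vanishes when tan θ_B = n₂/n₁.
tan θ_B = n₂/n₁ = 1.429/1.000 = 1.4290.
θ_B = arctan(1.4290) = 55.02°.

θ_B ≈ 55.02°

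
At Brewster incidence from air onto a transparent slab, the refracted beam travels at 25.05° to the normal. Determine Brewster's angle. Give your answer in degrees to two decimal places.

θ_B ≈ 64.95°

Since the reflected and refracted rays are at right angles at the polarizing angle, θ_B + θ_t = 90°.
So θ_B = 90° − θ_t = 90° − 25.05° = 64.95°.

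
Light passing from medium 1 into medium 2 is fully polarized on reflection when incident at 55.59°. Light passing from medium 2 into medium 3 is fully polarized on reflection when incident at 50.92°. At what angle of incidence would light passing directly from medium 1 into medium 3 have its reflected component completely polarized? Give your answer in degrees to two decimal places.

θ_B ≈ 60.91°

Each Brewster angle gives a ratio: n₂/n₁ = tan 55.59° = 1.4599, n₃/n₂ = tan 50.92° = 1.2314.
Multiplying, n₃/n₁ = 1.4599 × 1.2314 = 1.7977, and θ_B(1→3) = arctan 1.7977 = 60.91°.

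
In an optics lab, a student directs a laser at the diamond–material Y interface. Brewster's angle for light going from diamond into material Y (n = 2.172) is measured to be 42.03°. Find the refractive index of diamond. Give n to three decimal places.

n ≈ 2.410

At Brewster's angle, tan θ_B = n₂/n₁ with n₁ on the incident side (diamond) and n₂ on the transmitted side (material Y).
n₁ = n₂ / tan θ_B = 2.172 / tan 42.03° = 2.410.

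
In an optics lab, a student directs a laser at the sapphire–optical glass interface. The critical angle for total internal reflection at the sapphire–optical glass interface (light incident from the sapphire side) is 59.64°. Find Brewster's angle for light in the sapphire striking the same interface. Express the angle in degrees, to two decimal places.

At the critical angle sin θ_c = n₂/n₁, giving n₂/n₁ = sin 59.64° = 0.8629.
Then tan θ_B = n₂/n₁ = 0.8629, so θ_B = arctan 0.8629 = 40.79°.

θ_B ≈ 40.79°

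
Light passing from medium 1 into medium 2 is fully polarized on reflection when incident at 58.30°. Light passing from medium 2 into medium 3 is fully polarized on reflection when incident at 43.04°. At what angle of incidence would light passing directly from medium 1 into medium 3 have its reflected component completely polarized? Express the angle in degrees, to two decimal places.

Each Brewster angle gives a ratio: n₂/n₁ = tan 58.30° = 1.6191, n₃/n₂ = tan 43.04° = 0.9338.
Multiplying, n₃/n₁ = 1.6191 × 0.9338 = 1.5120, and θ_B(1→3) = arctan 1.5120 = 56.52°.

θ_B ≈ 56.52°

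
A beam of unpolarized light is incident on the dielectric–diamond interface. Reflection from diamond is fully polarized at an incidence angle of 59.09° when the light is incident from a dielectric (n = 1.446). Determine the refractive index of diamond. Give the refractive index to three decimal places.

Full polarization of the reflected beam means tan θ_B = n₂/n₁, where n₁ is the incident medium (a dielectric).
n₂ = n₁ tan θ_B = 1.446 × tan 59.09° = 2.415.

n ≈ 2.415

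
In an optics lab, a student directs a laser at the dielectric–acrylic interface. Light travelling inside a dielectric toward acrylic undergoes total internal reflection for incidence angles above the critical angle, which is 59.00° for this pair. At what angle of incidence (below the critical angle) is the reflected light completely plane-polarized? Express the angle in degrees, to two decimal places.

At the critical angle sin θ_c = n₂/n₁, giving n₂/n₁ = sin 59.00° = 0.8572.
Then tan θ_B = n₂/n₁ = 0.8572, so θ_B = arctan 0.8572 = 40.60°.

θ_B ≈ 40.60°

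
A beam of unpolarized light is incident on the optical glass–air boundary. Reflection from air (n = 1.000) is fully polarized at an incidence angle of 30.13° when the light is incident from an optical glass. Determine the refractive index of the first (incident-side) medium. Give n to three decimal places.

n ≈ 1.723

Full polarization of the reflected beam means tan θ_B = n₂/n₁, where n₁ is the incident medium (an optical glass).
n₁ = n₂ / tan θ_B = 1.000 / tan 30.13° = 1.723.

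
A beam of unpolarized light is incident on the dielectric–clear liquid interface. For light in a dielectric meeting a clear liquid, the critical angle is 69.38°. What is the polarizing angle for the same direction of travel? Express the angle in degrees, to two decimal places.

n₂/n₁ = sin θ_c = sin 69.38° = 0.9359.
tan θ_B equals the same ratio, so θ_B = arctan(0.9359) = 43.10°.

θ_B ≈ 43.10°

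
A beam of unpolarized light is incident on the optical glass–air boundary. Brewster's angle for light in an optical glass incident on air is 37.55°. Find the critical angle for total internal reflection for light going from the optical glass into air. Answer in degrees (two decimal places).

From Brewster, n₂/n₁ = tan θ_B = tan 37.55° = 0.7687.
Then sin θ_c = n₂/n₁ = 0.7687, so θ_c = arcsin 0.7687 = 50.24°.

θ_c ≈ 50.24°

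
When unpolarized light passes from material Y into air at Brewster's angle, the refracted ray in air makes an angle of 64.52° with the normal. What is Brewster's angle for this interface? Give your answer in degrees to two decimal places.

Since the reflected and refracted rays are at right angles at the polarizing angle, θ_B + θ_t = 90°.
So θ_B = 90° − θ_t = 90° − 64.52° = 25.48°.

θ_B ≈ 25.48°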